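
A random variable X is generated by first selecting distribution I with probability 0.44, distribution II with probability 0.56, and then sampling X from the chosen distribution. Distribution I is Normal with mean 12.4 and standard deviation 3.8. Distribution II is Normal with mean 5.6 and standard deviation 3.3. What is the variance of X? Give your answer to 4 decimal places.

Per component, I: μ=12.4, E[X²]=168.2; II: μ=5.6, E[X²]=42.25.
E[X] = 0.44·12.4 + 0.56·5.6 = 8.592.
E[X²] = 0.44·168.2 + 0.56·42.25 = 97.668.
Var(X) = E[X²] − (E[X])² = 97.668 − 73.8225 = 23.8455.

23.8455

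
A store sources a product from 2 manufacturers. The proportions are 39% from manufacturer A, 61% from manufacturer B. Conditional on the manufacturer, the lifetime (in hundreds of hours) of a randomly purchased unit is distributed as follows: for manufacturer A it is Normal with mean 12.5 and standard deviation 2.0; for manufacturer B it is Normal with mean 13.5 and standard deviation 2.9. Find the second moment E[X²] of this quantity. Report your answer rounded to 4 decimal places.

For each component E[X²] = Var + (mean)², giving A: 160.25; B: 190.66.
Overall E[X²] = 0.39·160.25 + 0.61·190.66 = 178.8.

178.8001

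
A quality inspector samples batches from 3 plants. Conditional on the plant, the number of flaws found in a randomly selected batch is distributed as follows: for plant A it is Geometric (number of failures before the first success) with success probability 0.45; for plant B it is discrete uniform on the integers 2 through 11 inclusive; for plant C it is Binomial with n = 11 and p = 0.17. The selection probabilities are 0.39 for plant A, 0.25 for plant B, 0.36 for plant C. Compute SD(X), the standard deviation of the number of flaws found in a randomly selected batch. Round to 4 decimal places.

2.8956

Per component, A: μ=1.22222, E[X²]=4.20988; B: μ=6.5, E[X²]=50.5; C: μ=1.87, E[X²]=5.049.
E[X] = 0.39·1.22222 + 0.25·6.5 + 0.36·1.87 = 2.77487.
E[X²] = 0.39·4.20988 + 0.25·50.5 + 0.36·5.049 = 16.0845.
Var(X) = E[X²] − (E[X])² = 16.0845 − 7.69989 = 8.38461.
SD(X) = √8.38461 = 2.89562.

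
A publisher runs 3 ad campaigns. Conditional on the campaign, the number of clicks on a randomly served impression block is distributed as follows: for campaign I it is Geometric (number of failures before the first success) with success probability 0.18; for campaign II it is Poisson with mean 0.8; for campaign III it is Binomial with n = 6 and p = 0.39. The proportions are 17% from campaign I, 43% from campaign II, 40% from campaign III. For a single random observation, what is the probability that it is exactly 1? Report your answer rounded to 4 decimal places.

0.2587

Conditional on each campaign, P(X = 1): I: 0.1476; II: 0.359463; III: 0.197636.
By total probability, P(X = 1) = 0.17·0.1476 + 0.43·0.359463 + 0.4·0.197636 = 0.258715.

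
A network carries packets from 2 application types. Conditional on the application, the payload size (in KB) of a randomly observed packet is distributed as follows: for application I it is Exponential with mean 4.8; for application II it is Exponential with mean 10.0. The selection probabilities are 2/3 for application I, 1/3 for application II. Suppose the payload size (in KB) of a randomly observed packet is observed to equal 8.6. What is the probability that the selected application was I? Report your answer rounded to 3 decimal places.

Likelihoods f(8.6 | ·): I: 0.0347254; II: 0.0423162.
Posterior ∝ prior × likelihood. Numerator for I: 0.666667·0.0347254 = 0.0231503.
Normalizing constant: 0.666667·0.0347254 + 0.333333·0.0423162 = 0.0372557.
P(I | observation) = 0.0231503 / 0.0372557 = 0.621389.

0.621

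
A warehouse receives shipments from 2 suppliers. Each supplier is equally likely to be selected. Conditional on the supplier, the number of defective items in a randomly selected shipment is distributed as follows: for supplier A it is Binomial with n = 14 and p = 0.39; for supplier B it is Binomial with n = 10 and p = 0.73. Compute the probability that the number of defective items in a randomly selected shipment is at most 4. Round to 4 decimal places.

0.1672

Conditional on each supplier, P(X ≤ 4): A: 0.305716; B: 0.0287224.
By total probability, P(X ≤ 4) = 0.5·0.305716 + 0.5·0.0287224 = 0.167219.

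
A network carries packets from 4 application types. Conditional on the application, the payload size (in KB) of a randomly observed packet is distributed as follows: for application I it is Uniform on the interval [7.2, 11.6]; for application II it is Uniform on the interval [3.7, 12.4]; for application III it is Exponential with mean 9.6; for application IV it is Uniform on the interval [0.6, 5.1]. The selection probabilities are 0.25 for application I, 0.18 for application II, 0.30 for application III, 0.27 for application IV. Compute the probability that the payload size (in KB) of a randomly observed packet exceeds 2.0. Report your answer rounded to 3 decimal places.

0.860

Conditional on each application, P(X > 2.0): I: 1; II: 1; III: 0.811936; IV: 0.688889.
By total probability, P(X > 2.0) = 0.25·1 + 0.18·1 + 0.3·0.811936 + 0.27·0.688889 = 0.859581.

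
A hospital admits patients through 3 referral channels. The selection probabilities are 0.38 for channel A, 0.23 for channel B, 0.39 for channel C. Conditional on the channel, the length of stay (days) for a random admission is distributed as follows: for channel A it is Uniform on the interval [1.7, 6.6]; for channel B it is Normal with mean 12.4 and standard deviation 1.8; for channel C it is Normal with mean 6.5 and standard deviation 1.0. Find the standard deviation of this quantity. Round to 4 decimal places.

3.4329

Per component, A: μ=4.15, E[X²]=19.2233; B: μ=12.4, E[X²]=157; C: μ=6.5, E[X²]=43.25.
E[X] = 0.38·4.15 + 0.23·12.4 + 0.39·6.5 = 6.964.
E[X²] = 0.38·19.2233 + 0.23·157 + 0.39·43.25 = 60.2824.
Var(X) = E[X²] − (E[X])² = 60.2824 − 48.4973 = 11.7851.
SD(X) = √11.7851 = 3.43294.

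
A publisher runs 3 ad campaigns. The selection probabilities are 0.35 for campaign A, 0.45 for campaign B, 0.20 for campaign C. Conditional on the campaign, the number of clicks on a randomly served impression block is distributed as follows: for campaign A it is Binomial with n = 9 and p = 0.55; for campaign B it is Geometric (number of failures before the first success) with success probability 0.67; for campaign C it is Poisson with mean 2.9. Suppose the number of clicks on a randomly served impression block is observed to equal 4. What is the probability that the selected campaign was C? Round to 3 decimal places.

Likelihoods P(X=4 | ·): A: 0.212757; B: 0.00794567; C: 0.162154.
Posterior ∝ prior × likelihood. Numerator for C: 0.2·0.162154 = 0.0324307.
Normalizing constant: 0.35·0.212757 + 0.45·0.00794567 + 0.2·0.162154 = 0.110471.
P(C | observation) = 0.0324307 / 0.110471 = 0.293567.

0.294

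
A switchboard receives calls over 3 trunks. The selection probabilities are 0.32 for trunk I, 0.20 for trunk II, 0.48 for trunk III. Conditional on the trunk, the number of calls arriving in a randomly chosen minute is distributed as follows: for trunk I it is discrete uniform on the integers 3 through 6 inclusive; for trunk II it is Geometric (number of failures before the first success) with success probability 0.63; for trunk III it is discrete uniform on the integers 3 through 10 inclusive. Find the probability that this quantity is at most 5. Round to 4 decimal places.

0.6195

Conditional on each trunk, P(X ≤ 5): I: 0.75; II: 0.997434; III: 0.375.
By total probability, P(X ≤ 5) = 0.32·0.75 + 0.2·0.997434 + 0.48·0.375 = 0.619487.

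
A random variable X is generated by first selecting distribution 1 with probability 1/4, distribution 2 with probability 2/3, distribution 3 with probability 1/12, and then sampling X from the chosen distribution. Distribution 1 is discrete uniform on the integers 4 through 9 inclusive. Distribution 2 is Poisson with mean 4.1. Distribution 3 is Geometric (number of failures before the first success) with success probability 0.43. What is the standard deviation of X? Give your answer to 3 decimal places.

Per component, 1: μ=6.5, E[X²]=45.1667; 2: μ=4.1, E[X²]=20.91; 3: μ=1.32558, E[X²]=4.83991.
E[X] = 0.25·6.5 + 0.666667·4.1 + 0.0833333·1.32558 = 4.4688.
E[X²] = 0.25·45.1667 + 0.666667·20.91 + 0.0833333·4.83991 = 25.635.
Var(X) = E[X²] − (E[X])² = 25.635 − 19.9702 = 5.66483.
SD(X) = √5.66483 = 2.38009.

2.380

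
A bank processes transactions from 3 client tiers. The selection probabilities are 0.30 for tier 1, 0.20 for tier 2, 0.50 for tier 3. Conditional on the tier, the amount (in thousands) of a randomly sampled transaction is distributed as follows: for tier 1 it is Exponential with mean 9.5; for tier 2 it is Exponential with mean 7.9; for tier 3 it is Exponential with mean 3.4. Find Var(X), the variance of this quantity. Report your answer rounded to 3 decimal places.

53.097

Per component, 1: μ=9.5, E[X²]=180.5; 2: μ=7.9, E[X²]=124.82; 3: μ=3.4, E[X²]=23.12.
E[X] = 0.3·9.5 + 0.2·7.9 + 0.5·3.4 = 6.13.
E[X²] = 0.3·180.5 + 0.2·124.82 + 0.5·23.12 = 90.674.
Var(X) = E[X²] − (E[X])² = 90.674 − 37.5769 = 53.0971.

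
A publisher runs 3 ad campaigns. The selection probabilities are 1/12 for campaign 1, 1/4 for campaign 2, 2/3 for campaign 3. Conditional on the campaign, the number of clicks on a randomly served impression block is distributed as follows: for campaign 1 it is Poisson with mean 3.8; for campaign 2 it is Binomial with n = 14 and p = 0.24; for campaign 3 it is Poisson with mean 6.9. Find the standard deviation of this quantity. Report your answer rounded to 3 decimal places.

2.860

Per component, 1: μ=3.8, E[X²]=18.24; 2: μ=3.36, E[X²]=13.8432; 3: μ=6.9, E[X²]=54.51.
E[X] = 0.0833333·3.8 + 0.25·3.36 + 0.666667·6.9 = 5.75667.
E[X²] = 0.0833333·18.24 + 0.25·13.8432 + 0.666667·54.51 = 41.3208.
Var(X) = E[X²] − (E[X])² = 41.3208 − 33.1392 = 8.18159.
SD(X) = √8.18159 = 2.86035.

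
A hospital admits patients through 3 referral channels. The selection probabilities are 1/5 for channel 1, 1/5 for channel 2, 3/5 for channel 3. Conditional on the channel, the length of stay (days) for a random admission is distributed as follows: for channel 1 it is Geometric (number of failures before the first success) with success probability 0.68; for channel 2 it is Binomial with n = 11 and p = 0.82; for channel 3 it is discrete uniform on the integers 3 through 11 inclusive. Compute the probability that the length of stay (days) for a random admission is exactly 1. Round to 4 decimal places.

0.0435

Conditional on each channel, P(X = 1): 1: 0.2176; 2: 3.22056e-07; 3: 0.
By total probability, P(X = 1) = 0.2·0.2176 + 0.2·3.22056e-07 + 0.6·0 = 0.0435201.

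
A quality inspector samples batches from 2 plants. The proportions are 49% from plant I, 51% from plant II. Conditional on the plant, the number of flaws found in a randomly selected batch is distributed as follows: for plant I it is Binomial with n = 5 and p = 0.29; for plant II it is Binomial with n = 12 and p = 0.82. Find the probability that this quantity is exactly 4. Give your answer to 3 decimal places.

0.012

Conditional on each plant, P(X = 4): I: 0.0251085; II: 0.000246627.
By total probability, P(X = 4) = 0.49·0.0251085 + 0.51·0.000246627 = 0.0124289.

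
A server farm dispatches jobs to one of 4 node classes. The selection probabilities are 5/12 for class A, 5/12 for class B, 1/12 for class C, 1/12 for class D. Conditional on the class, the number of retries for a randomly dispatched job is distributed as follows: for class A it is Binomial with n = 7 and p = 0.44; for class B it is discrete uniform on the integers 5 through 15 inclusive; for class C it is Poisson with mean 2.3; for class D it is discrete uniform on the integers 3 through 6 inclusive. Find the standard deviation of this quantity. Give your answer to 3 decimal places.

Per component, A: μ=3.08, E[X²]=11.2112; B: μ=10, E[X²]=110; C: μ=2.3, E[X²]=7.59; D: μ=4.5, E[X²]=21.5.
E[X] = 0.416667·3.08 + 0.416667·10 + 0.0833333·2.3 + 0.0833333·4.5 = 6.01667.
E[X²] = 0.416667·11.2112 + 0.416667·110 + 0.0833333·7.59 + 0.0833333·21.5 = 52.9288.
Var(X) = E[X²] − (E[X])² = 52.9288 − 36.2003 = 16.7286.
SD(X) = √16.7286 = 4.09006.

4.090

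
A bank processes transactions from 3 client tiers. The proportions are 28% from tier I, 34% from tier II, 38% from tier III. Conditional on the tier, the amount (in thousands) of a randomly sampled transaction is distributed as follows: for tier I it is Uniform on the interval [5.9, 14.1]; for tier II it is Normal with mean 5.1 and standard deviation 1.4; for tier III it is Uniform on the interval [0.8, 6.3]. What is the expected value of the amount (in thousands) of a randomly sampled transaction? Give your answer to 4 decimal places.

5.8830

Component means — I: 10; II: 5.1; III: 3.55.
E[X] = 0.28·10 + 0.34·5.1 + 0.38·3.55 = 5.883.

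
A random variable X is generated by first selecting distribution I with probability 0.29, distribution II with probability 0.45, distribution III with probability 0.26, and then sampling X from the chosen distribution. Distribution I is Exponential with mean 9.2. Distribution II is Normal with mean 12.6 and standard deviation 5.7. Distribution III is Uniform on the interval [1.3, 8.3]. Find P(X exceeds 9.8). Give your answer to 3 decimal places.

0.410

Conditional on each component, P(X > 9.8): I: 0.344653; II: 0.688367; III: 0.
By total probability, P(X > 9.8) = 0.29·0.344653 + 0.45·0.688367 + 0.26·0 = 0.409715.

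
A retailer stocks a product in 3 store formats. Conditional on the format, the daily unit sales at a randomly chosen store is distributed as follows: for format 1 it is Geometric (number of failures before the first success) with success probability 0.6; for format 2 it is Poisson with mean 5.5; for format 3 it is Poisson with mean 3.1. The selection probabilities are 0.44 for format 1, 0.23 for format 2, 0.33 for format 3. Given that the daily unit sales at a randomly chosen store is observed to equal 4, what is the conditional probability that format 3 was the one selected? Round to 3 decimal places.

0.573

Likelihoods P(X=4 | ·): 1: 0.01536; 2: 0.155819; 3: 0.17335.
Posterior ∝ prior × likelihood. Numerator for 3: 0.33·0.17335 = 0.0572053.
Normalizing constant: 0.44·0.01536 + 0.23·0.155819 + 0.33·0.17335 = 0.0998021.
P(3 | observation) = 0.0572053 / 0.0998021 = 0.573188.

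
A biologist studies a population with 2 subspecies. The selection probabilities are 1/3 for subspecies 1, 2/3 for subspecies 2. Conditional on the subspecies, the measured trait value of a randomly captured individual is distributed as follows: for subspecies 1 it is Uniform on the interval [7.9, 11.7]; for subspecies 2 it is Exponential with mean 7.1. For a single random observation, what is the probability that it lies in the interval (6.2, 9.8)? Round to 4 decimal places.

0.2774

Conditional on each subspecies, P(6.2 < X < 9.8): 1: 0.5; 2: 0.166089.
By total probability, P(6.2 < X < 9.8) = 0.333333·0.5 + 0.666667·0.166089 = 0.277393.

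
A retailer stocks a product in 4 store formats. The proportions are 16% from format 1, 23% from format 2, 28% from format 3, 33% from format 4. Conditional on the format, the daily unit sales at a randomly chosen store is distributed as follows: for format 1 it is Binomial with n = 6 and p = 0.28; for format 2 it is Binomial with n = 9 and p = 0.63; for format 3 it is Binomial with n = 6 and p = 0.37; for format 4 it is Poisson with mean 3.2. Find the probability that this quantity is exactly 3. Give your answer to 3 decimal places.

0.183

Conditional on each format, P(X = 3): 1: 0.163871; 2: 0.0538904; 3: 0.253313; 4: 0.222616.
By total probability, P(X = 3) = 0.16·0.163871 + 0.23·0.0538904 + 0.28·0.253313 + 0.33·0.222616 = 0.183005.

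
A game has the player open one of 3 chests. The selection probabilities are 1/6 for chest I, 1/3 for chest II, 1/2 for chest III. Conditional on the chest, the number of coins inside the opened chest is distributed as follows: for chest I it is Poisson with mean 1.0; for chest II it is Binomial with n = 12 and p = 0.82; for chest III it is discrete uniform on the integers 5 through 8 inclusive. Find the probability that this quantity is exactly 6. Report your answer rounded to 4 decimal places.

Conditional on each chest, P(X = 6): I: 0.000510944; II: 0.00955411; III: 0.25.
By total probability, P(X = 6) = 0.166667·0.000510944 + 0.333333·0.00955411 + 0.5·0.25 = 0.12827.

0.1283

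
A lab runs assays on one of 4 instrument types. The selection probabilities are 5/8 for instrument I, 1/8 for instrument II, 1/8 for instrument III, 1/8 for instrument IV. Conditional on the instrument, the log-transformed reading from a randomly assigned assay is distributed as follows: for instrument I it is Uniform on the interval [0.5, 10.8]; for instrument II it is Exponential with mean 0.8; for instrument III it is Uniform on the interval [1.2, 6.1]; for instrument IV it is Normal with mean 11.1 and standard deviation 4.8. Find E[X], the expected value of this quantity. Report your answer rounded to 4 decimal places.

5.4750

Component means — I: 5.65; II: 0.8; III: 3.65; IV: 11.1.
E[X] = 0.625·5.65 + 0.125·0.8 + 0.125·3.65 + 0.125·11.1 = 5.475.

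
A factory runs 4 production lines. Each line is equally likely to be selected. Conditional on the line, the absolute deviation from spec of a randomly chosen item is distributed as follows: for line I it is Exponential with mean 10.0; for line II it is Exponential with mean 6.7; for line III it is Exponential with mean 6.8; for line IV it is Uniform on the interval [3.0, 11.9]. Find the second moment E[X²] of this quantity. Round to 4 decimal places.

For each component E[X²] = Var + (mean)², giving I: 200; II: 89.78; III: 92.48; IV: 62.1033.
Overall E[X²] = 0.25·200 + 0.25·89.78 + 0.25·92.48 + 0.25·62.1033 = 111.091.

111.0908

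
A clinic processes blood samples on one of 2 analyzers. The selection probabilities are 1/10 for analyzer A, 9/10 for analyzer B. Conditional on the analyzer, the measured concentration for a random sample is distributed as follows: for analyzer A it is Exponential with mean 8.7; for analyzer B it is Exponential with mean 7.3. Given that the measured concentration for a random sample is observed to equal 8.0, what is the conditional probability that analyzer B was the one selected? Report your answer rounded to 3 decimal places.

Likelihoods f(8.0 | ·): A: 0.0458279; B: 0.0457866.
Posterior ∝ prior × likelihood. Numerator for B: 0.9·0.0457866 = 0.0412079.
Normalizing constant: 0.1·0.0458279 + 0.9·0.0457866 = 0.0457907.
P(B | observation) = 0.0412079 / 0.0457907 = 0.899919.

0.900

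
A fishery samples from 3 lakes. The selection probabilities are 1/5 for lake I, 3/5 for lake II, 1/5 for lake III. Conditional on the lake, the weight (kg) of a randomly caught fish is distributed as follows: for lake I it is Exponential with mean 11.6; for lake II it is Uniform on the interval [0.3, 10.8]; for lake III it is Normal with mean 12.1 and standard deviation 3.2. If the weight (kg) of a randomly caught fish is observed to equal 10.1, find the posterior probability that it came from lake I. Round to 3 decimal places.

Likelihoods f(10.1 | ·): I: 0.0360916; II: 0.0952381; III: 0.10255.
Posterior ∝ prior × likelihood. Numerator for I: 0.2·0.0360916 = 0.00721832.
Normalizing constant: 0.2·0.0360916 + 0.6·0.0952381 + 0.2·0.10255 = 0.0848712.
P(I | observation) = 0.00721832 / 0.0848712 = 0.0850503.

0.085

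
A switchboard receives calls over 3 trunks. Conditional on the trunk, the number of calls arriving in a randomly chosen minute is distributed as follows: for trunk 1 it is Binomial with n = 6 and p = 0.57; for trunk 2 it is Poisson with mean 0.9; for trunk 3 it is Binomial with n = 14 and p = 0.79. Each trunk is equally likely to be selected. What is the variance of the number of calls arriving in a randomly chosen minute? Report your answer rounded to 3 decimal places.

20.225

Per component, 1: μ=3.42, E[X²]=13.167; 2: μ=0.9, E[X²]=1.71; 3: μ=11.06, E[X²]=124.646.
E[X] = 0.333333·3.42 + 0.333333·0.9 + 0.333333·11.06 = 5.12667.
E[X²] = 0.333333·13.167 + 0.333333·1.71 + 0.333333·124.646 = 46.5077.
Var(X) = E[X²] − (E[X])² = 46.5077 − 26.2827 = 20.225.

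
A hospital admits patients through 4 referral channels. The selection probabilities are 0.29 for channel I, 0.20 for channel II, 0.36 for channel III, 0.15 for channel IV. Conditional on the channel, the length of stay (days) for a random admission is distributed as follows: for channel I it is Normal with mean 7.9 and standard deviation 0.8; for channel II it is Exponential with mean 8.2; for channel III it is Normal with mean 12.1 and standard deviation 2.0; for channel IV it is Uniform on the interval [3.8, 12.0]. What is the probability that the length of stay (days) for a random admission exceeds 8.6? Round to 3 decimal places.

0.533

Conditional on each channel, P(X > 8.6): I: 0.190787; II: 0.350365; III: 0.959941; IV: 0.414634.
By total probability, P(X > 8.6) = 0.29·0.190787 + 0.2·0.350365 + 0.36·0.959941 + 0.15·0.414634 = 0.533175.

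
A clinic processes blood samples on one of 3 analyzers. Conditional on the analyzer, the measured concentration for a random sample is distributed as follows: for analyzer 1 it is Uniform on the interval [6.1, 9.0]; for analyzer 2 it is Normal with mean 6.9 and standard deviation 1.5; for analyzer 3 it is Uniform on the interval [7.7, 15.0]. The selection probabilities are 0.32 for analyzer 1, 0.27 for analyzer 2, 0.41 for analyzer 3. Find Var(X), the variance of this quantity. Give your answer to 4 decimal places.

6.7757

Per component, 1: μ=7.55, E[X²]=57.7033; 2: μ=6.9, E[X²]=49.86; 3: μ=11.35, E[X²]=133.263.
E[X] = 0.32·7.55 + 0.27·6.9 + 0.41·11.35 = 8.9325.
E[X²] = 0.32·57.7033 + 0.27·49.86 + 0.41·133.263 = 86.5652.
Var(X) = E[X²] − (E[X])² = 86.5652 − 79.7896 = 6.77568.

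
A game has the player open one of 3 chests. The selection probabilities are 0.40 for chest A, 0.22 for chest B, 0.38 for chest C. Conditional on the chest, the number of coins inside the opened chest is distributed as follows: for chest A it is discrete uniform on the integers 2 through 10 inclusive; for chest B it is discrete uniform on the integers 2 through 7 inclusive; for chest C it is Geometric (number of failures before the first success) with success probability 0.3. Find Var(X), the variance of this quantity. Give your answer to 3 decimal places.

Per component, A: μ=6, E[X²]=42.6667; B: μ=4.5, E[X²]=23.1667; C: μ=2.33333, E[X²]=13.2222.
E[X] = 0.4·6 + 0.22·4.5 + 0.38·2.33333 = 4.27667.
E[X²] = 0.4·42.6667 + 0.22·23.1667 + 0.38·13.2222 = 27.1878.
Var(X) = E[X²] − (E[X])² = 27.1878 − 18.2899 = 8.8979.

8.898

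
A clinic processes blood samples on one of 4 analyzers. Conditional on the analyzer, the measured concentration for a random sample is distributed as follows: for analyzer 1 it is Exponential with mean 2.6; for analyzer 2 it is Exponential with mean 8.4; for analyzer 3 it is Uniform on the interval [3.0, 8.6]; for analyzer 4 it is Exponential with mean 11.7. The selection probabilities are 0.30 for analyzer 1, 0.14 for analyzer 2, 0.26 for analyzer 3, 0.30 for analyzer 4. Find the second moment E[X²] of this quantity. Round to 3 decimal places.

115.373

For each component E[X²] = Var + (mean)², giving 1: 13.52; 2: 141.12; 3: 36.2533; 4: 273.78.
Overall E[X²] = 0.3·13.52 + 0.14·141.12 + 0.26·36.2533 + 0.3·273.78 = 115.373.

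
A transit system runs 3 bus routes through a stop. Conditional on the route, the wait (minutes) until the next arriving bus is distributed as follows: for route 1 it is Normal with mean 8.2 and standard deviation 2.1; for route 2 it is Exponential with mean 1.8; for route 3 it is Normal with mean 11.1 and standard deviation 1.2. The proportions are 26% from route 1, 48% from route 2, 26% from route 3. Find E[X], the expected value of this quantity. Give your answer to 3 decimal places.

5.882

Component means — 1: 8.2; 2: 1.8; 3: 11.1.
E[X] = 0.26·8.2 + 0.48·1.8 + 0.26·11.1 = 5.882.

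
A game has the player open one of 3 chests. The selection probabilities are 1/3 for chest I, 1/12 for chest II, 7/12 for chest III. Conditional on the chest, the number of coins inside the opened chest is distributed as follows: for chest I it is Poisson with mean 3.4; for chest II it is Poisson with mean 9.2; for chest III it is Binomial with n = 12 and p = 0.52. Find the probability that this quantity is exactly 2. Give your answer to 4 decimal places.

0.0714

Conditional on each chest, P(X = 2): I: 0.192898; II: 0.00427599; III: 0.0115868.
By total probability, P(X = 2) = 0.333333·0.192898 + 0.0833333·0.00427599 + 0.583333·0.0115868 = 0.0714145.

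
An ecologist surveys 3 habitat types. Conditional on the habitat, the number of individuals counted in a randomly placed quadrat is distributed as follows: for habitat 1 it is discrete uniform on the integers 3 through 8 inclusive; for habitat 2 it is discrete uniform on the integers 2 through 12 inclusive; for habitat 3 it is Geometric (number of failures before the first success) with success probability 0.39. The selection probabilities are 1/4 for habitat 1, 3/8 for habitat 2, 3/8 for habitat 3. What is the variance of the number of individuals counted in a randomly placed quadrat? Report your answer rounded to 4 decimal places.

11.8017

Per component, 1: μ=5.5, E[X²]=33.1667; 2: μ=7, E[X²]=59; 3: μ=1.5641, E[X²]=6.45694.
E[X] = 0.25·5.5 + 0.375·7 + 0.375·1.5641 = 4.58654.
E[X²] = 0.25·33.1667 + 0.375·59 + 0.375·6.45694 = 32.838.
Var(X) = E[X²] − (E[X])² = 32.838 − 21.0363 = 11.8017.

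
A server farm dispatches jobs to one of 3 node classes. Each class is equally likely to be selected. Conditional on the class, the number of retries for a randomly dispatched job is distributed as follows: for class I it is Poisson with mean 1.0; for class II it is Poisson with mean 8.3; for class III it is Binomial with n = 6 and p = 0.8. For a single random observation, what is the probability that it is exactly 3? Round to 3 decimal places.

0.056

Conditional on each class, P(X = 3): I: 0.0613132; II: 0.0236831; III: 0.08192.
By total probability, P(X = 3) = 0.333333·0.0613132 + 0.333333·0.0236831 + 0.333333·0.08192 = 0.0556388.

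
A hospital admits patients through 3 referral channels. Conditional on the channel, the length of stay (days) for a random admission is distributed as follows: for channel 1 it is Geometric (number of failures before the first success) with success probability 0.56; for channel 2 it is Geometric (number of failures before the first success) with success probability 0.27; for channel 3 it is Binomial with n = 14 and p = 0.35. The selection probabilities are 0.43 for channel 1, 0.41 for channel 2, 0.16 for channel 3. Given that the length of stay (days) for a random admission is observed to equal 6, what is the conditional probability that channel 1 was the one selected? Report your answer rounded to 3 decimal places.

Likelihoods P(X=6 | ·): 1: 0.00406354; 2: 0.0408602; 3: 0.175902.
Posterior ∝ prior × likelihood. Numerator for 1: 0.43·0.00406354 = 0.00174732.
Normalizing constant: 0.43·0.00406354 + 0.41·0.0408602 + 0.16·0.175902 = 0.0466443.
P(1 | observation) = 0.00174732 / 0.0466443 = 0.0374605.

0.037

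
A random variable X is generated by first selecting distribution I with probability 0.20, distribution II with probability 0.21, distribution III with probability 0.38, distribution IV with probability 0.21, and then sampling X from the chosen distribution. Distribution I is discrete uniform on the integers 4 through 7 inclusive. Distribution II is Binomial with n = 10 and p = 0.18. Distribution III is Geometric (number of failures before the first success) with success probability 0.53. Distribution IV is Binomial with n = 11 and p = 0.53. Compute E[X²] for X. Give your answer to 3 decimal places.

15.938

For each component E[X²] = Var + (mean)², giving I: 31.5; II: 4.716; III: 2.45959; IV: 36.729.
Overall E[X²] = 0.2·31.5 + 0.21·4.716 + 0.38·2.45959 + 0.21·36.729 = 15.9381.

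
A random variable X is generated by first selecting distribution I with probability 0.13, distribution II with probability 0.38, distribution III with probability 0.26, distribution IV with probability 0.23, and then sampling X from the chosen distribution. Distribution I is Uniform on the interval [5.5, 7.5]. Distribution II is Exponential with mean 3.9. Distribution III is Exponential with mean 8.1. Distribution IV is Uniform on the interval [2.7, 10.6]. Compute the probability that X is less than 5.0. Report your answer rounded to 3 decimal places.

0.461

Conditional on each component, P(X < 5.0): I: 0; II: 0.722532; III: 0.460592; IV: 0.291139.
By total probability, P(X < 5.0) = 0.13·0 + 0.38·0.722532 + 0.26·0.460592 + 0.23·0.291139 = 0.461278.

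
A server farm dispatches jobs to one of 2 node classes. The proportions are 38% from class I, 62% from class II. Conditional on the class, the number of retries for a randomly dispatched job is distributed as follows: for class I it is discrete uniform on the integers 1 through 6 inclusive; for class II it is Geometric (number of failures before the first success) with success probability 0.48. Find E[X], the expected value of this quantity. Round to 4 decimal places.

Component means — I: 3.5; II: 1.08333.
E[X] = 0.38·3.5 + 0.62·1.08333 = 2.00167.

2.0017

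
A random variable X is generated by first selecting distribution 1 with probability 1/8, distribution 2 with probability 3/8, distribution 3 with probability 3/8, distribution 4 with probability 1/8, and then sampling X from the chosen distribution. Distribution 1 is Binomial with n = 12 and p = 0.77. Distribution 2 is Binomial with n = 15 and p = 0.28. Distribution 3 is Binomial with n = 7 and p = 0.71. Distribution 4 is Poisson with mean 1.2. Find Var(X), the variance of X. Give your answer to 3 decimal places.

6.317

Per component, 1: μ=9.24, E[X²]=87.5028; 2: μ=4.2, E[X²]=20.664; 3: μ=4.97, E[X²]=26.1422; 4: μ=1.2, E[X²]=2.64.
E[X] = 0.125·9.24 + 0.375·4.2 + 0.375·4.97 + 0.125·1.2 = 4.74375.
E[X²] = 0.125·87.5028 + 0.375·20.664 + 0.375·26.1422 + 0.125·2.64 = 28.8202.
Var(X) = E[X²] − (E[X])² = 28.8202 − 22.5032 = 6.31701.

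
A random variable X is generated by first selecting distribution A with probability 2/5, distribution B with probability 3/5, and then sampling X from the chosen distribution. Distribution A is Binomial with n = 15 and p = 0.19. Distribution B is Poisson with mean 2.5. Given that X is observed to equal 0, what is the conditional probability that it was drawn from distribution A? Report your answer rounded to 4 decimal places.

Likelihoods P(X=0 | ·): A: 0.0423912; B: 0.082085.
Posterior ∝ prior × likelihood. Numerator for A: 0.4·0.0423912 = 0.0169565.
Normalizing constant: 0.4·0.0423912 + 0.6·0.082085 = 0.0662075.
P(A | observation) = 0.0169565 / 0.0662075 = 0.256111.

0.2561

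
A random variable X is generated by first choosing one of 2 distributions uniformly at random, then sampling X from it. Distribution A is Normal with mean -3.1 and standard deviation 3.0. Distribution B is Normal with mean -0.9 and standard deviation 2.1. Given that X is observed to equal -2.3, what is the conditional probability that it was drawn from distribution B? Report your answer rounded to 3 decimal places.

0.542

Likelihoods f(-2.3 | ·): A: 0.128336; B: 0.152118.
Posterior ∝ prior × likelihood. Numerator for B: 0.5·0.152118 = 0.076059.
Normalizing constant: 0.5·0.128336 + 0.5·0.152118 = 0.140227.
P(B | observation) = 0.076059 / 0.140227 = 0.5424.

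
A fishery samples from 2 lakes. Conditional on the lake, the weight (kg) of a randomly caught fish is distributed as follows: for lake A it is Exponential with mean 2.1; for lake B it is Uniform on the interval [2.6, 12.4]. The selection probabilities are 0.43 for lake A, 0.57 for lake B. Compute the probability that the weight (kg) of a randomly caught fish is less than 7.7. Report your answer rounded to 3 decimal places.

Conditional on each lake, P(X < 7.7): A: 0.974438; B: 0.520408.
By total probability, P(X < 7.7) = 0.43·0.974438 + 0.57·0.520408 = 0.715641.

0.716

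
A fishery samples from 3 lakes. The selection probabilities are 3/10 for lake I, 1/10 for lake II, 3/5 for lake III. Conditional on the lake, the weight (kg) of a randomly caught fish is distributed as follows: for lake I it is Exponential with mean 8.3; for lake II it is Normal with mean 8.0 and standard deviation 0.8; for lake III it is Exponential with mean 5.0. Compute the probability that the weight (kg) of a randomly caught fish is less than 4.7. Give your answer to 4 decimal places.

Conditional on each lake, P(X < 4.7): I: 0.432358; II: 1.85367e-05; III: 0.609372.
By total probability, P(X < 4.7) = 0.3·0.432358 + 0.1·1.85367e-05 + 0.6·0.609372 = 0.495333.

0.4953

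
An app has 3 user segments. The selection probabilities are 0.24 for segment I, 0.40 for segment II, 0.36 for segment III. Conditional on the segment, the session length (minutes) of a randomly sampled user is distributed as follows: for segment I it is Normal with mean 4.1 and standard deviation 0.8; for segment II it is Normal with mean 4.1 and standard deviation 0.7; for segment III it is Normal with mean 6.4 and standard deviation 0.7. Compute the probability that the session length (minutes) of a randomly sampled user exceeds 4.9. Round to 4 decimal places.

0.4429

Conditional on each segment, P(X > 4.9): I: 0.158655; II: 0.126549; III: 0.983938.
By total probability, P(X > 4.9) = 0.24·0.158655 + 0.4·0.126549 + 0.36·0.983938 = 0.442914.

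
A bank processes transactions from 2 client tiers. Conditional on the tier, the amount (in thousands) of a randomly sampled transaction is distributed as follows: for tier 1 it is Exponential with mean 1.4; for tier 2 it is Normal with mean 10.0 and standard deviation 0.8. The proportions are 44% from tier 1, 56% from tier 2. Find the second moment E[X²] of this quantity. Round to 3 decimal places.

For each component E[X²] = Var + (mean)², giving 1: 3.92; 2: 100.64.
Overall E[X²] = 0.44·3.92 + 0.56·100.64 = 58.0832.

58.083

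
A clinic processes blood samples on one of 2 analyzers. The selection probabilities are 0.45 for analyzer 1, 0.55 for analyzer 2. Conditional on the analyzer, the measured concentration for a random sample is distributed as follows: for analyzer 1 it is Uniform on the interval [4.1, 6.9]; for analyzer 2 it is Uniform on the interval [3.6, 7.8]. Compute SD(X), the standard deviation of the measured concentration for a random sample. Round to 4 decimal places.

Per component, 1: μ=5.5, E[X²]=30.9033; 2: μ=5.7, E[X²]=33.96.
E[X] = 0.45·5.5 + 0.55·5.7 = 5.61.
E[X²] = 0.45·30.9033 + 0.55·33.96 = 32.5845.
Var(X) = E[X²] − (E[X])² = 32.5845 − 31.4721 = 1.1124.
SD(X) = √1.1124 = 1.0547.

1.0547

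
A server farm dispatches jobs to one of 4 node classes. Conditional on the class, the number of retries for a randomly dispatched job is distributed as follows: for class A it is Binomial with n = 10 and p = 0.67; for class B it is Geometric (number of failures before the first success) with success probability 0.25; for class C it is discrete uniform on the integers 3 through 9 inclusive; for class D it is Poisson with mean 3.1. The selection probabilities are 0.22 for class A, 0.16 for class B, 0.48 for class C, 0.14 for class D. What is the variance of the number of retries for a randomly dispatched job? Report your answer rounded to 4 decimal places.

Per component, A: μ=6.7, E[X²]=47.101; B: μ=3, E[X²]=21; C: μ=6, E[X²]=40; D: μ=3.1, E[X²]=12.71.
E[X] = 0.22·6.7 + 0.16·3 + 0.48·6 + 0.14·3.1 = 5.268.
E[X²] = 0.22·47.101 + 0.16·21 + 0.48·40 + 0.14·12.71 = 34.7016.
Var(X) = E[X²] − (E[X])² = 34.7016 − 27.7518 = 6.9498.

6.9498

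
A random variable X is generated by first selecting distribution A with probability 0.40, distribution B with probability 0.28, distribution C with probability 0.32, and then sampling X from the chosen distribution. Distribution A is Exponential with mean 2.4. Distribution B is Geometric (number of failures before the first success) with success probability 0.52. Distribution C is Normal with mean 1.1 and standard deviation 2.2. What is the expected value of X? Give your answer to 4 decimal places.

1.5705

Component means — A: 2.4; B: 0.923077; C: 1.1.
E[X] = 0.4·2.4 + 0.28·0.923077 + 0.32·1.1 = 1.57046.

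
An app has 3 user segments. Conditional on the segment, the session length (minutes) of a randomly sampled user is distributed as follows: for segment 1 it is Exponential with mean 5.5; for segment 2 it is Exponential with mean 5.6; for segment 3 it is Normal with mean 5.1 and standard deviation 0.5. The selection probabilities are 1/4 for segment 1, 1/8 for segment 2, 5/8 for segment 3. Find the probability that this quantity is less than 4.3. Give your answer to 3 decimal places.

Conditional on each segment, P(X < 4.3): 1: 0.542427; 2: 0.535994; 3: 0.0547993.
By total probability, P(X < 4.3) = 0.25·0.542427 + 0.125·0.535994 + 0.625·0.0547993 = 0.236855.

0.237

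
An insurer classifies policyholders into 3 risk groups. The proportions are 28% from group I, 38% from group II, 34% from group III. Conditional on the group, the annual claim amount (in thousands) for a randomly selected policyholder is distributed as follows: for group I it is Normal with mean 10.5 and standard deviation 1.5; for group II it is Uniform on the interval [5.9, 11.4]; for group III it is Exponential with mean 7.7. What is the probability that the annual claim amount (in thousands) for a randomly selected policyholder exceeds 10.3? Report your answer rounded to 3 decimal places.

0.320

Conditional on each group, P(X > 10.3): I: 0.553035; II: 0.2; III: 0.262458.
By total probability, P(X > 10.3) = 0.28·0.553035 + 0.38·0.2 + 0.34·0.262458 = 0.320086.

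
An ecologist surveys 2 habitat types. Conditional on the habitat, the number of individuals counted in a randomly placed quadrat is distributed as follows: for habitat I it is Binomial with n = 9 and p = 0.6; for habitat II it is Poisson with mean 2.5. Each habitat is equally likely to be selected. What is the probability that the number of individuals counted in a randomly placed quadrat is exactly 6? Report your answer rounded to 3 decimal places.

0.139

Conditional on each habitat, P(X = 6): I: 0.250823; II: 0.0278337.
By total probability, P(X = 6) = 0.5·0.250823 + 0.5·0.0278337 = 0.139328.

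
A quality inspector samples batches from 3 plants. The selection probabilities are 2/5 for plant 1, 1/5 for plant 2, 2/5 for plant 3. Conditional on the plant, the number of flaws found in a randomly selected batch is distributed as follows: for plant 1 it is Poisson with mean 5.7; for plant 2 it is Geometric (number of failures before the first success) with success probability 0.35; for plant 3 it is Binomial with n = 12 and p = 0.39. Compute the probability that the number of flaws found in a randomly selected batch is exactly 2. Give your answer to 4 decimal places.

0.0800

Conditional on each plant, P(X = 2): 1: 0.0543552; 2: 0.147875; 3: 0.0716096.
By total probability, P(X = 2) = 0.4·0.0543552 + 0.2·0.147875 + 0.4·0.0716096 = 0.0799609.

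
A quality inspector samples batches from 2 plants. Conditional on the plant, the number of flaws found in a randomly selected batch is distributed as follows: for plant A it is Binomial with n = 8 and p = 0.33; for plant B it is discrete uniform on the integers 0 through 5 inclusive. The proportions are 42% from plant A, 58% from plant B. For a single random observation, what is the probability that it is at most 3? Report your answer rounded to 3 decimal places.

Conditional on each plant, P(X ≤ 3): A: 0.748144; B: 0.666667.
By total probability, P(X ≤ 3) = 0.42·0.748144 + 0.58·0.666667 = 0.700887.

0.701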